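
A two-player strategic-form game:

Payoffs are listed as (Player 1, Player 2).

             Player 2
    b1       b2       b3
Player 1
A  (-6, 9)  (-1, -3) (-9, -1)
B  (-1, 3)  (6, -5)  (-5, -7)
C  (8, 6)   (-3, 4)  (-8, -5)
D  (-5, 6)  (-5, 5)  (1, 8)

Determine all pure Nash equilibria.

Pure-strategy Nash equilibria: (C, b1) and (D, b3)

(A, b1): Player 1 can switch to B (-6 → -1). Not NE.
(A, b2): Player 1 can switch to B (-1 → 6). Not NE.
(A, b3): Player 1 can switch to B (-9 → -5). Not NE.
(B, b1): Player 1 can switch to C (-1 → 8). Not NE.
(B, b2): Player 2 can switch to b1 (-5 → 3). Not NE.
(B, b3): Player 1 can switch to D (-5 → 1). Not NE.
(C, b1): Player 1 gets 8, best alternative -1; Player 2 gets 6, best alternative 4. No profitable deviation — NE.
(D, b3): Player 1 gets 1, best alternative -5; Player 2 gets 8, best alternative 6. No profitable deviation — NE.
(The remaining 4 profiles each have a profitable deviation by the same check.)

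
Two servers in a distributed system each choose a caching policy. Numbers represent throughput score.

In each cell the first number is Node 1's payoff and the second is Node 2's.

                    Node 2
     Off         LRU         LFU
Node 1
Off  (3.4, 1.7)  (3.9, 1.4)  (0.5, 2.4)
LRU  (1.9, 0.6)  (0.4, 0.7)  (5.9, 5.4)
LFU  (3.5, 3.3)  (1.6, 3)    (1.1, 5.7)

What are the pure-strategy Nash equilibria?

(Off, Off): Node 1 can switch to LFU (3.4 → 3.5). Not NE.
(Off, LRU): Node 2 can switch to Off (1.4 → 1.7). Not NE.
(Off, LFU): Node 1 can switch to LRU (0.5 → 5.9). Not NE.
(LRU, Off): Node 1 can switch to Off (1.9 → 3.4). Not NE.
(LRU, LRU): Node 1 can switch to Off (0.4 → 3.9). Not NE.
(LRU, LFU): Node 1 gets 5.9, best alternative 1.1; Node 2 gets 5.4, best alternative 0.7. No profitable deviation — NE.
(LFU, Off): Node 2 can switch to LFU (3.3 → 5.7). Not NE.
(LFU, LRU): Node 1 can switch to Off (1.6 → 3.9). Not NE.
(LFU, LFU): Node 1 can switch to LRU (1.1 → 5.9). Not NE.

Pure NE: (LRU, LFU)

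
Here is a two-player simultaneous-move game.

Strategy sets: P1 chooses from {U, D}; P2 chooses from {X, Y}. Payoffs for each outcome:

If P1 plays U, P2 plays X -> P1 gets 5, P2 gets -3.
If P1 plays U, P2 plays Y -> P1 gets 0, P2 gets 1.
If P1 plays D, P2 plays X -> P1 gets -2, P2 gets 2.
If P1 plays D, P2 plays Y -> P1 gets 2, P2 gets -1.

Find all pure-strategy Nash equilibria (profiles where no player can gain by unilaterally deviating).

(U, X): P2 can switch to Y (-3 → 1). Not NE.
(U, Y): P1 can switch to D (0 → 2). Not NE.
(D, X): P1 can switch to U (-2 → 5). Not NE.
(D, Y): P2 can switch to X (-1 → 2). Not NE.

none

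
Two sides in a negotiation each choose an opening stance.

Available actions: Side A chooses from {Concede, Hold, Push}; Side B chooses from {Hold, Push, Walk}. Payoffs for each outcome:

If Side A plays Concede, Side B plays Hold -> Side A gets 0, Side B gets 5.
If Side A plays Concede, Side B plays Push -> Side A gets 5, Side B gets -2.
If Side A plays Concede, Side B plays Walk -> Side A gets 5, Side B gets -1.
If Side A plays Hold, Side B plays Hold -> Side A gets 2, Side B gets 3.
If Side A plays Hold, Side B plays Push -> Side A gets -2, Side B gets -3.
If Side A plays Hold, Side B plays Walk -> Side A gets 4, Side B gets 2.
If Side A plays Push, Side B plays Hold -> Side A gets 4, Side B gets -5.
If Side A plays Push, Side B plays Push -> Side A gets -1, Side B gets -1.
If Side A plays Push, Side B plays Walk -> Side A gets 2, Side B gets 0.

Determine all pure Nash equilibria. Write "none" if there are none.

(Concede, Hold): Side A can switch to Hold (0 → 2). Not NE.
(Concede, Push): Side B can switch to Hold (-2 → 5). Not NE.
(Concede, Walk): Side B can switch to Hold (-1 → 5). Not NE.
(Hold, Hold): Side A can switch to Push (2 → 4). Not NE.
(Hold, Push): Side A can switch to Concede (-2 → 5). Not NE.
(Hold, Walk): Side A can switch to Concede (4 → 5). Not NE.
(Push, Hold): Side B can switch to Push (-5 → -1). Not NE.
(Push, Push): Side A can switch to Concede (-1 → 5). Not NE.
(Push, Walk): Side A can switch to Concede (2 → 5). Not NE.

none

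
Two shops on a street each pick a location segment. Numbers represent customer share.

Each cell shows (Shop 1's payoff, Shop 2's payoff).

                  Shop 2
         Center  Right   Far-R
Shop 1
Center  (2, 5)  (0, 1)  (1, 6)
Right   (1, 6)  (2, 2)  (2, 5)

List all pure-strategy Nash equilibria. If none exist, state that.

For each player, find the best response to each opponent profile; mutual best responses are the pure NE.
Shop 1 against Center: payoffs 2, 1 → best response Center.
Shop 1 against Right: payoffs 0, 2 → best response Right.
Shop 1 against Far-R: payoffs 1, 2 → best response Right.
Shop 2 against Center: payoffs 5, 1, 6 → best response Far-R.
Shop 2 against Right: payoffs 6, 2, 5 → best response Center.
No profile is a mutual best response for all players.

No pure-strategy Nash equilibrium.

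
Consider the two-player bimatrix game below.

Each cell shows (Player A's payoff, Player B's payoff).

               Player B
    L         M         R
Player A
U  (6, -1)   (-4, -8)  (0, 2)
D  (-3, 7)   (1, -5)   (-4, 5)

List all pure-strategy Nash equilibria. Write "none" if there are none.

(U, R)

Player A against L: payoffs 6, -3 → best response U.
Player A against M: payoffs -4, 1 → best response D.
Player A against R: payoffs 0, -4 → best response U.
Player B against U: payoffs -1, -8, 2 → best response R.
Player B against D: payoffs 7, -5, 5 → best response L.
Mutual best responses: (U, R).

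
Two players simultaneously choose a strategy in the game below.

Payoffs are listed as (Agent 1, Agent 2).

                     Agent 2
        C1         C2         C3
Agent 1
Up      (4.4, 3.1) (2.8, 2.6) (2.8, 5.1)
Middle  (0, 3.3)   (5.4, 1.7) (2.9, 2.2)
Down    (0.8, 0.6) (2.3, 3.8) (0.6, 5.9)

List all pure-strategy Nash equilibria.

(Up, C1): Agent 2 can switch to C3 (3.1 → 5.1). Not NE.
(Up, C2): Agent 1 can switch to Middle (2.8 → 5.4). Not NE.
(Up, C3): Agent 1 can switch to Middle (2.8 → 2.9). Not NE.
(Middle, C1): Agent 1 can switch to Up (0 → 4.4). Not NE.
(Middle, C2): Agent 2 can switch to C1 (1.7 → 3.3). Not NE.
(Middle, C3): Agent 2 can switch to C1 (2.2 → 3.3). Not NE.
(Down, C1): Agent 1 can switch to Up (0.8 → 4.4). Not NE.
(Down, C2): Agent 1 can switch to Up (2.3 → 2.8). Not NE.
(Down, C3): Agent 1 can switch to Up (0.6 → 2.8). Not NE.

This game has no pure Nash equilibrium.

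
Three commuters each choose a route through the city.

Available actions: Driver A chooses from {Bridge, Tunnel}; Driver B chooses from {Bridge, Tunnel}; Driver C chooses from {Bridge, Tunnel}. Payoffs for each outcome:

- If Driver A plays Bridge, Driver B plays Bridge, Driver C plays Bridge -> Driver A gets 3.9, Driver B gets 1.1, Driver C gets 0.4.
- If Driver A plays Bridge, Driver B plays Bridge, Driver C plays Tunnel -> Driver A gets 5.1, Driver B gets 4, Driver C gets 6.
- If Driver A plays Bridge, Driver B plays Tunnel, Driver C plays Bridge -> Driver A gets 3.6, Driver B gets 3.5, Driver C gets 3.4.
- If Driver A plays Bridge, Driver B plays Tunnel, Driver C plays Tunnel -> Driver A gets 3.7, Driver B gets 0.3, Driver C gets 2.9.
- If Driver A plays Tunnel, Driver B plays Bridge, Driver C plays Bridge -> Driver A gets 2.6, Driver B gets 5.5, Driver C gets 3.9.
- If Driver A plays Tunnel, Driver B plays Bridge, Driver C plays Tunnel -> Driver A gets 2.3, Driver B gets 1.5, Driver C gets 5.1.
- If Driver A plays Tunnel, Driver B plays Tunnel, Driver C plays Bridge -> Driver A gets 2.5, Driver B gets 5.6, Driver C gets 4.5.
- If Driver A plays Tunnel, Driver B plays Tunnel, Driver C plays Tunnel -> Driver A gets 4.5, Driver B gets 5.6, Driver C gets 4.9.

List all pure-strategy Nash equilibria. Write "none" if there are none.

(Bridge, Bridge, Tunnel) and (Bridge, Tunnel, Bridge) and (Tunnel, Tunnel, Tunnel)

(Bridge, Bridge, Bridge): Driver B can switch to Tunnel (1.1 → 3.5). Not NE.
(Bridge, Bridge, Tunnel): Driver A gets 5.1, best alternative 2.3; Driver B gets 4, best alternative 0.3; Driver C gets 6, best alternative 0.4. No profitable deviation — NE.
(Bridge, Tunnel, Bridge): Driver A gets 3.6, best alternative 2.5; Driver B gets 3.5, best alternative 1.1; Driver C gets 3.4, best alternative 2.9. No profitable deviation — NE.
(Bridge, Tunnel, Tunnel): Driver A can switch to Tunnel (3.7 → 4.5). Not NE.
(Tunnel, Bridge, Bridge): Driver A can switch to Bridge (2.6 → 3.9). Not NE.
(Tunnel, Bridge, Tunnel): Driver A can switch to Bridge (2.3 → 5.1). Not NE.
(Tunnel, Tunnel, Bridge): Driver A can switch to Bridge (2.5 → 3.6). Not NE.
(Tunnel, Tunnel, Tunnel): Driver A gets 4.5, best alternative 3.7; Driver B gets 5.6, best alternative 1.5; Driver C gets 4.9, best alternative 4.5. No profitable deviation — NE.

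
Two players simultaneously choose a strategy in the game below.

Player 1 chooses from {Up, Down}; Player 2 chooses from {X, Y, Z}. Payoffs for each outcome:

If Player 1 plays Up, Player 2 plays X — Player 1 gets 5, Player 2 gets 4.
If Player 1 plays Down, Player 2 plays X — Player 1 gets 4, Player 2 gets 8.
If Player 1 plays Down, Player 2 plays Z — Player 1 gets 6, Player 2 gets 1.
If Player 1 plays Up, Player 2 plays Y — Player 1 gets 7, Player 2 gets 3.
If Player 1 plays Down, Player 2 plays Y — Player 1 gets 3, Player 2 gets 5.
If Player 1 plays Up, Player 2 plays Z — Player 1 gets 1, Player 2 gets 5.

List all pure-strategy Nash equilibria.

(Up, X): Player 2 can switch to Z (4 → 5). Not NE.
(Up, Y): Player 2 can switch to X (3 → 4). Not NE.
(Up, Z): Player 1 can switch to Down (1 → 6). Not NE.
(Down, X): Player 1 can switch to Up (4 → 5). Not NE.
(Down, Y): Player 1 can switch to Up (3 → 7). Not NE.
(Down, Z): Player 2 can switch to X (1 → 8). Not NE.

There is no pure-strategy Nash equilibrium.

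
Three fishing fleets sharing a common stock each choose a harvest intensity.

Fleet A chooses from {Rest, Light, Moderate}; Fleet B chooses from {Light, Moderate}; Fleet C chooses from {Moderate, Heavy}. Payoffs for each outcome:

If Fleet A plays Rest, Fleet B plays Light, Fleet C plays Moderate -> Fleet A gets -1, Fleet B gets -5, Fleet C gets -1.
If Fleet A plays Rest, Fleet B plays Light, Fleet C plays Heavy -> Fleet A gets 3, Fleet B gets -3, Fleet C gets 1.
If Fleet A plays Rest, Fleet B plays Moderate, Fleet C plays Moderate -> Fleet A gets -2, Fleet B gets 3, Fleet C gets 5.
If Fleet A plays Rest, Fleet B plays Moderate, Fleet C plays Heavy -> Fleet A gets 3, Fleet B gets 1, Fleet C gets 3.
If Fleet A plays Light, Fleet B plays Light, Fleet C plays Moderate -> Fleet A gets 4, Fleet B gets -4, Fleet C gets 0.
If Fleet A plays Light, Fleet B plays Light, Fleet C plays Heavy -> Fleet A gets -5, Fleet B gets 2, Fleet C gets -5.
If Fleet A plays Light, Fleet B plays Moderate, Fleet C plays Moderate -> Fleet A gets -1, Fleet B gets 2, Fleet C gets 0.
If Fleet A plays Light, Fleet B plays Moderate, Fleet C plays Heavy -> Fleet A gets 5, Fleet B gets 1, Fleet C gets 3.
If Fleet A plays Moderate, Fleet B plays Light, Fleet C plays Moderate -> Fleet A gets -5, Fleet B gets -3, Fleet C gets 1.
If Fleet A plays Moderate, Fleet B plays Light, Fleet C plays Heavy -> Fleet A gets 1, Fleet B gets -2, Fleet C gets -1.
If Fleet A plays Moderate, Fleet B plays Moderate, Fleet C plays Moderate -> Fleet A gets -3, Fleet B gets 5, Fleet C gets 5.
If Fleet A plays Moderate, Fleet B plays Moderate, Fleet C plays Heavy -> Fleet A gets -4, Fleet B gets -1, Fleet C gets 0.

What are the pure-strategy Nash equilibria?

none

(Rest, Light, Moderate): Fleet A can switch to Light (-1 → 4). Not NE.
(Rest, Light, Heavy): Fleet B can switch to Moderate (-3 → 1). Not NE.
(Rest, Moderate, Moderate): Fleet A can switch to Light (-2 → -1). Not NE.
(Rest, Moderate, Heavy): Fleet A can switch to Light (3 → 5). Not NE.
(Light, Light, Moderate): Fleet B can switch to Moderate (-4 → 2). Not NE.
(Light, Light, Heavy): Fleet A can switch to Rest (-5 → 3). Not NE.
(Light, Moderate, Moderate): Fleet C can switch to Heavy (0 → 3). Not NE.
(Light, Moderate, Heavy): Fleet B can switch to Light (1 → 2). Not NE.
(Moderate, Light, Moderate): Fleet A can switch to Rest (-5 → -1). Not NE.
(Moderate, Light, Heavy): Fleet A can switch to Rest (1 → 3). Not NE.
(The remaining 2 profiles each have a profitable deviation by the same check.)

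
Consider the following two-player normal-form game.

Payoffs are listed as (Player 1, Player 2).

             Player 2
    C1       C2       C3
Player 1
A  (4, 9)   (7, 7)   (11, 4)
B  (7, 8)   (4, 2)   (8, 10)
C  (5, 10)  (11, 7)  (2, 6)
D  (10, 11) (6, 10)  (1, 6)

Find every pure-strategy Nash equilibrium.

The unique pure-strategy Nash equilibrium is (D, C1).

Player 1 against C1: payoffs 4, 7, 5, 10 → best response D.
Player 1 against C2: payoffs 7, 4, 11, 6 → best response C.
Player 1 against C3: payoffs 11, 8, 2, 1 → best response A.
Player 2 against A: payoffs 9, 7, 4 → best response C1.
Player 2 against B: payoffs 8, 2, 10 → best response C3.
Player 2 against C: payoffs 10, 7, 6 → best response C1.
Player 2 against D: payoffs 11, 10, 6 → best response C1.
Mutual best responses: (D, C1).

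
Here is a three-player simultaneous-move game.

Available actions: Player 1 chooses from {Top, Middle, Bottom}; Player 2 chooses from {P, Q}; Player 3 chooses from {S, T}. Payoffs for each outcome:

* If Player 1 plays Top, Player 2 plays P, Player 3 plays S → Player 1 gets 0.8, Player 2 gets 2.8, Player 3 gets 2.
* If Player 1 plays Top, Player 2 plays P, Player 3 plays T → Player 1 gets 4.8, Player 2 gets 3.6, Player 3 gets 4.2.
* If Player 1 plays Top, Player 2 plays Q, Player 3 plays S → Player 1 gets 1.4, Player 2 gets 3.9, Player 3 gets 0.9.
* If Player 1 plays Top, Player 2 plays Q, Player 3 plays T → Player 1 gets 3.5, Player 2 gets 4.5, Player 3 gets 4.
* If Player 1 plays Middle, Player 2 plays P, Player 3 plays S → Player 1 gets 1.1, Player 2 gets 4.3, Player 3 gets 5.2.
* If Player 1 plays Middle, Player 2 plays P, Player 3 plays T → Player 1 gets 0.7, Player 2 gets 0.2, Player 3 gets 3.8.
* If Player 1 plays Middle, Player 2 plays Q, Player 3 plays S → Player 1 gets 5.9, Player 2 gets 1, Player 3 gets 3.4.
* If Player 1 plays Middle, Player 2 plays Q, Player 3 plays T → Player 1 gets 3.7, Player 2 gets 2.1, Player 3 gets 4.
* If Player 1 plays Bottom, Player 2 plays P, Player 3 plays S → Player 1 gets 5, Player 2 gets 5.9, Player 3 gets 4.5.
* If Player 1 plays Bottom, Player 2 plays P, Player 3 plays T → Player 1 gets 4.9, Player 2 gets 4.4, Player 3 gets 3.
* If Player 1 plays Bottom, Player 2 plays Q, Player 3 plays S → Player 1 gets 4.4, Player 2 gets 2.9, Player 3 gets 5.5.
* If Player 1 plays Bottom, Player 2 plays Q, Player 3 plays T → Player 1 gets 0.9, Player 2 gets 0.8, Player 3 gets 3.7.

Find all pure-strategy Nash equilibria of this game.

(Middle, Q, T); (Bottom, P, S)

(Top, P, S): Player 1 can switch to Middle (0.8 → 1.1). Not NE.
(Top, P, T): Player 1 can switch to Bottom (4.8 → 4.9). Not NE.
(Top, Q, S): Player 1 can switch to Middle (1.4 → 5.9). Not NE.
(Top, Q, T): Player 1 can switch to Middle (3.5 → 3.7). Not NE.
(Middle, P, S): Player 1 can switch to Bottom (1.1 → 5). Not NE.
(Middle, P, T): Player 1 can switch to Top (0.7 → 4.8). Not NE.
(Middle, Q, S): Player 2 can switch to P (1 → 4.3). Not NE.
(Middle, Q, T): Player 1 gets 3.7, best alternative 3.5; Player 2 gets 2.1, best alternative 0.2; Player 3 gets 4, best alternative 3.4. No profitable deviation — NE.
(Bottom, P, S): Player 1 gets 5, best alternative 1.1; Player 2 gets 5.9, best alternative 2.9; Player 3 gets 4.5, best alternative 3. No profitable deviation — NE.
(Bottom, P, T): Player 3 can switch to S (3 → 4.5). Not NE.
(Bottom, Q, S): Player 1 can switch to Middle (4.4 → 5.9). Not NE.
(Bottom, Q, T): Player 1 can switch to Top (0.9 → 3.5). Not NE.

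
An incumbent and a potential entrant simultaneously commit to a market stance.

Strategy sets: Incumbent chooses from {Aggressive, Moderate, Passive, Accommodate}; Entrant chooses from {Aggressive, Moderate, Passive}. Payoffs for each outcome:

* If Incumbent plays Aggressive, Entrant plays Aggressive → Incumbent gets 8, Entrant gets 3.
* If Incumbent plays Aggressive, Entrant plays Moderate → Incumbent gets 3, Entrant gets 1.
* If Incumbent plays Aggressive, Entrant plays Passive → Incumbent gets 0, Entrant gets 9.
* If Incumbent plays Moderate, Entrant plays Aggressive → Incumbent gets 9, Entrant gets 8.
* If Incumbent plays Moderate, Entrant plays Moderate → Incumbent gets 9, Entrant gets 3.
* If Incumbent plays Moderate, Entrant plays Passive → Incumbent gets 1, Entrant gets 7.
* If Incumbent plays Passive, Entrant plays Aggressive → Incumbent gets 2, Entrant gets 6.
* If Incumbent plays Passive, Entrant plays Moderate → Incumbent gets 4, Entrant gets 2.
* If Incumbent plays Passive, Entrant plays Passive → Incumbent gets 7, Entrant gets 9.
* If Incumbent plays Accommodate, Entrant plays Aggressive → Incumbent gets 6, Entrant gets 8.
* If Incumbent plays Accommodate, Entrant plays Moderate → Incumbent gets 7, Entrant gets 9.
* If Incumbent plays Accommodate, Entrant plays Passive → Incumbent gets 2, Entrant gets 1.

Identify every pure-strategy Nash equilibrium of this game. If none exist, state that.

Pure-strategy Nash equilibria: (Moderate, Aggressive) and (Passive, Passive)

Incumbent against Aggressive: payoffs 8, 9, 2, 6 → best response Moderate.
Incumbent against Moderate: payoffs 3, 9, 4, 7 → best response Moderate.
Incumbent against Passive: payoffs 0, 1, 7, 2 → best response Passive.
Entrant against Aggressive: payoffs 3, 1, 9 → best response Passive.
Entrant against Moderate: payoffs 8, 3, 7 → best response Aggressive.
Entrant against Passive: payoffs 6, 2, 9 → best response Passive.
Entrant against Accommodate: payoffs 8, 9, 1 → best response Moderate.
Mutual best responses: (Moderate, Aggressive); (Passive, Passive).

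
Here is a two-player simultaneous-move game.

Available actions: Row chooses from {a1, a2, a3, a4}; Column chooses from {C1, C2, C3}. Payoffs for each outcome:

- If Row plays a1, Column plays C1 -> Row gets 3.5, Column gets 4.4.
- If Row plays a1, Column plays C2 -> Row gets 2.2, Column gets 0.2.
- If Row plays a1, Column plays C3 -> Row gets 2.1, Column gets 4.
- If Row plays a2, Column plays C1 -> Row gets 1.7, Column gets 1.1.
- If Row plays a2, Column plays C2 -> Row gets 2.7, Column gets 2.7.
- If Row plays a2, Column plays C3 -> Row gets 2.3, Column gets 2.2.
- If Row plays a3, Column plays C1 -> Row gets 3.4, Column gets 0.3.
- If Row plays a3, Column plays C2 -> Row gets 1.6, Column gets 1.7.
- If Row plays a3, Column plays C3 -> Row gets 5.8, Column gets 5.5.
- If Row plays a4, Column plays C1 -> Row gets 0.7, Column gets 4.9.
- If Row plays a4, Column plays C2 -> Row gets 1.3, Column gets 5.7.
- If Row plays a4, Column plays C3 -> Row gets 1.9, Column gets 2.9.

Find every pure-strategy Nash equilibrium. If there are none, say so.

(a1, C1): Row gets 3.5, best alternative 3.4; Column gets 4.4, best alternative 4. No profitable deviation — NE.
(a1, C2): Row can switch to a2 (2.2 → 2.7). Not NE.
(a1, C3): Row can switch to a2 (2.1 → 2.3). Not NE.
(a2, C1): Row can switch to a1 (1.7 → 3.5). Not NE.
(a2, C2): Row gets 2.7, best alternative 2.2; Column gets 2.7, best alternative 2.2. No profitable deviation — NE.
(a2, C3): Row can switch to a3 (2.3 → 5.8). Not NE.
(a3, C1): Row can switch to a1 (3.4 → 3.5). Not NE.
(a3, C2): Row can switch to a1 (1.6 → 2.2). Not NE.
(a3, C3): Row gets 5.8, best alternative 2.3; Column gets 5.5, best alternative 1.7. No profitable deviation — NE.
(The remaining 3 profiles each have a profitable deviation by the same check.)

(a1, C1); (a2, C2); (a3, C3)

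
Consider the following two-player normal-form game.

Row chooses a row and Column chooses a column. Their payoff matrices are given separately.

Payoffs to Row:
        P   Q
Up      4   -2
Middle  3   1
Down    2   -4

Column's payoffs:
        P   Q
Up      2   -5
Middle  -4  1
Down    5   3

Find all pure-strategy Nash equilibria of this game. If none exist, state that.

Mark each player's best response to every combination of opponents' strategies; a profile where every player is best-responding is a pure Nash equilibrium.
Row against P: payoffs 4, 3, 2 → best response Up.
Row against Q: payoffs -2, 1, -4 → best response Middle.
Column against Up: payoffs 2, -5 → best response P.
Column against Middle: payoffs -4, 1 → best response Q.
Column against Down: payoffs 5, 3 → best response P.
Mutual best responses: (Up, P); (Middle, Q).

Pure-strategy Nash equilibria: (Up, P) and (Middle, Q)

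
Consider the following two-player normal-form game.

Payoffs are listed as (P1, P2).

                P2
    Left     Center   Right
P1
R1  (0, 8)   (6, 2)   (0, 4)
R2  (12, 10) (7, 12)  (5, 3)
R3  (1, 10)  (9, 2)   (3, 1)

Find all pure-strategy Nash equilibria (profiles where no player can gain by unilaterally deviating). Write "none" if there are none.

For each strategy profile, look for a profitable unilateral deviation.
(R1, Left): P1 can switch to R2 (0 → 12). Not NE.
(R1, Center): P1 can switch to R2 (6 → 7). Not NE.
(R1, Right): P1 can switch to R2 (0 → 5). Not NE.
(R2, Left): P2 can switch to Center (10 → 12). Not NE.
(R2, Center): P1 can switch to R3 (7 → 9). Not NE.
(R2, Right): P2 can switch to Left (3 → 10). Not NE.
(R3, Left): P1 can switch to R2 (1 → 12). Not NE.
(R3, Center): P2 can switch to Left (2 → 10). Not NE.
(R3, Right): P1 can switch to R2 (3 → 5). Not NE.

This game has no pure Nash equilibrium.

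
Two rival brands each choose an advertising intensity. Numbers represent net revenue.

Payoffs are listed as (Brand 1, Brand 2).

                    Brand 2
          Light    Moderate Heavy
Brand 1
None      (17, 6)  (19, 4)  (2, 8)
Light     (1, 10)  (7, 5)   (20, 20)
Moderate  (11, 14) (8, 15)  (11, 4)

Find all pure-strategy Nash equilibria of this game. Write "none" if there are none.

The unique pure-strategy Nash equilibrium is (Light, Heavy).

Brand 1 against Light: payoffs 17, 1, 11 → best response None.
Brand 1 against Moderate: payoffs 19, 7, 8 → best response None.
Brand 1 against Heavy: payoffs 2, 20, 11 → best response Light.
Brand 2 against None: payoffs 6, 4, 8 → best response Heavy.
Brand 2 against Light: payoffs 10, 5, 20 → best response Heavy.
Brand 2 against Moderate: payoffs 14, 15, 4 → best response Moderate.
Mutual best responses: (Light, Heavy).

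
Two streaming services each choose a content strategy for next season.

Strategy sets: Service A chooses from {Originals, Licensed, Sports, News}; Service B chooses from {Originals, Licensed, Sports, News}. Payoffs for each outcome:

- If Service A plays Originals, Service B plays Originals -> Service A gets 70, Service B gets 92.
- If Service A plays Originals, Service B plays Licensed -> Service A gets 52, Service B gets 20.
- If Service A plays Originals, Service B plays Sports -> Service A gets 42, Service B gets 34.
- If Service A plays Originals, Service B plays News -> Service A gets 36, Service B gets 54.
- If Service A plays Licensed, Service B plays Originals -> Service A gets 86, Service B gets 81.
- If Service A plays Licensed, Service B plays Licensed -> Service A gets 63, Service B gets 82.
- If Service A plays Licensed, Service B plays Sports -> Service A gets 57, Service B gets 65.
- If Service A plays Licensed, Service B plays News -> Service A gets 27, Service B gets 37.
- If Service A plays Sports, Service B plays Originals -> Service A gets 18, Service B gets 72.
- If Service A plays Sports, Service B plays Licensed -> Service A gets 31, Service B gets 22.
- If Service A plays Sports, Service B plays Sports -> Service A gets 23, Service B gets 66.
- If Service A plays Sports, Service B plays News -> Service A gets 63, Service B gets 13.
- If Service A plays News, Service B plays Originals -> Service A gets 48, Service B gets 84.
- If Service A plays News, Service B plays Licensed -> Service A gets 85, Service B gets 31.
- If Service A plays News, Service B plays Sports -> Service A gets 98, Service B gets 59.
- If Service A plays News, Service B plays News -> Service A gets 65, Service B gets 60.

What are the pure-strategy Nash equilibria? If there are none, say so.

For each strategy profile, look for a profitable unilateral deviation.
(Originals, Originals): Service A can switch to Licensed (70 → 86). Not NE.
(Originals, Licensed): Service A can switch to Licensed (52 → 63). Not NE.
(Originals, Sports): Service A can switch to Licensed (42 → 57). Not NE.
(Originals, News): Service A can switch to Sports (36 → 63). Not NE.
(Licensed, Originals): Service B can switch to Licensed (81 → 82). Not NE.
(Licensed, Licensed): Service A can switch to News (63 → 85). Not NE.
(The remaining 10 profiles each have a profitable deviation by the same check.)

none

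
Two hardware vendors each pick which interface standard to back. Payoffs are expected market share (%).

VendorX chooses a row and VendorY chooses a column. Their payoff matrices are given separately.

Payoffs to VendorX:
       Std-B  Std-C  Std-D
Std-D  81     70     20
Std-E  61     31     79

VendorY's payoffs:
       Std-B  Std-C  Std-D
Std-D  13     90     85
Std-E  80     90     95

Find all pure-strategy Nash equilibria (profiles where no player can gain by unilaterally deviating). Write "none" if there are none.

The pure Nash equilibria are (Std-D, Std-C) and (Std-E, Std-D).

(Std-D, Std-B): VendorY can switch to Std-C (13 → 90). Not NE.
(Std-D, Std-C): VendorX gets 70, best alternative 31; VendorY gets 90, best alternative 85. No profitable deviation — NE.
(Std-D, Std-D): VendorX can switch to Std-E (20 → 79). Not NE.
(Std-E, Std-B): VendorX can switch to Std-D (61 → 81). Not NE.
(Std-E, Std-C): VendorX can switch to Std-D (31 → 70). Not NE.
(Std-E, Std-D): VendorX gets 79, best alternative 20; VendorY gets 95, best alternative 90. No profitable deviation — NE.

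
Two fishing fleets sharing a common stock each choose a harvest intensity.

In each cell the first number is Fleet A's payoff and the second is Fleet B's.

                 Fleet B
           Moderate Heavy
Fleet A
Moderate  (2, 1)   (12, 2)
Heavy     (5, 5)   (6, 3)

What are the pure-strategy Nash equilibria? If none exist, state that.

(Moderate, Heavy) and (Heavy, Moderate)

For each strategy profile, look for a profitable unilateral deviation.
(Moderate, Moderate): Fleet A can switch to Heavy (2 → 5). Not NE.
(Moderate, Heavy): Fleet A gets 12, best alternative 6; Fleet B gets 2, best alternative 1. No profitable deviation — NE.
(Heavy, Moderate): Fleet A gets 5, best alternative 2; Fleet B gets 5, best alternative 3. No profitable deviation — NE.
(Heavy, Heavy): Fleet A can switch to Moderate (6 → 12). Not NE.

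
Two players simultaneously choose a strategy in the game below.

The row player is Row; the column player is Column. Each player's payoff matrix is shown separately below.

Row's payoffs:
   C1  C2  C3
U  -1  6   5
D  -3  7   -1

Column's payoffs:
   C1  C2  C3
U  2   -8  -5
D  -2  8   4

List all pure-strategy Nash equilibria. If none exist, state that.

For each player, find the best response to each opponent profile; mutual best responses are the pure NE.
Row against C1: payoffs -1, -3 → best response U.
Row against C2: payoffs 6, 7 → best response D.
Row against C3: payoffs 5, -1 → best response U.
Column against U: payoffs 2, -8, -5 → best response C1.
Column against D: payoffs -2, 8, 4 → best response C2.
Mutual best responses: (U, C1); (D, C2).

The pure Nash equilibria are (U, C1), (D, C2).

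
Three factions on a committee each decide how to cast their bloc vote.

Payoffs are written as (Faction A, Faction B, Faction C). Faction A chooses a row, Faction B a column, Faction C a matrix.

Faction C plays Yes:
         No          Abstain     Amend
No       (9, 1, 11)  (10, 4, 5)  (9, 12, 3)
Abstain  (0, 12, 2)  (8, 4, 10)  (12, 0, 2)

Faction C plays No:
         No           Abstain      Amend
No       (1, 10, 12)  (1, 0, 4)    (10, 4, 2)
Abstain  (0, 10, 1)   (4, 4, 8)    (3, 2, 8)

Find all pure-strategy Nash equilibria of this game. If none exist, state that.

For each player, find the best response to each opponent profile; mutual best responses are the pure NE.
Faction A against (No, Yes): payoffs 9, 0 → best response No.
Faction A against (No, No): payoffs 1, 0 → best response No.
Faction A against (Abstain, Yes): payoffs 10, 8 → best response No.
Faction A against (Abstain, No): payoffs 1, 4 → best response Abstain.
Faction A against (Amend, Yes): payoffs 9, 12 → best response Abstain.
Faction A against (Amend, No): payoffs 10, 3 → best response No.
Faction B against (No, Yes): payoffs 1, 4, 12 → best response Amend.
Faction B against (No, No): payoffs 10, 0, 4 → best response No.
Faction B against (Abstain, Yes): payoffs 12, 4, 0 → best response No.
Faction B against (Abstain, No): payoffs 10, 4, 2 → best response No.
Faction C against (No, No): payoffs 11, 12 → best response No.
Faction C against (No, Abstain): payoffs 5, 4 → best response Yes.
Faction C against (No, Amend): payoffs 3, 2 → best response Yes.
Faction C against (Abstain, No): payoffs 2, 1 → best response Yes.
Faction C against (Abstain, Abstain): payoffs 10, 8 → best response Yes.
Faction C against (Abstain, Amend): payoffs 2, 8 → best response No.
Mutual best responses: (No, No, No).

Pure NE: (No, No, No)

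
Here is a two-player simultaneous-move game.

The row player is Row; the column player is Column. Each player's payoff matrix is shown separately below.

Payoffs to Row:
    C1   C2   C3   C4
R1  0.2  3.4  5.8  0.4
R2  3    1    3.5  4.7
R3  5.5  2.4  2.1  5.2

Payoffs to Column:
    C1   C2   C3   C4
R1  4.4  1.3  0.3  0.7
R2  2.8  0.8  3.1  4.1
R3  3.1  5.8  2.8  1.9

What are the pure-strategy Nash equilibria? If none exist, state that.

Check each profile: it is a Nash equilibrium iff no player can strictly gain by switching unilaterally.
(R1, C1): Row can switch to R2 (0.2 → 3). Not NE.
(R1, C2): Column can switch to C1 (1.3 → 4.4). Not NE.
(R1, C3): Column can switch to C1 (0.3 → 4.4). Not NE.
(R1, C4): Row can switch to R2 (0.4 → 4.7). Not NE.
(R2, C1): Row can switch to R3 (3 → 5.5). Not NE.
(R2, C2): Row can switch to R1 (1 → 3.4). Not NE.
(R2, C3): Row can switch to R1 (3.5 → 5.8). Not NE.
(R2, C4): Row can switch to R3 (4.7 → 5.2). Not NE.
(R3, C1): Column can switch to C2 (3.1 → 5.8). Not NE.
(R3, C2): Row can switch to R1 (2.4 → 3.4). Not NE.
(R3, C3): Row can switch to R1 (2.1 → 5.8). Not NE.
(R3, C4): Column can switch to C1 (1.9 → 3.1). Not NE.

none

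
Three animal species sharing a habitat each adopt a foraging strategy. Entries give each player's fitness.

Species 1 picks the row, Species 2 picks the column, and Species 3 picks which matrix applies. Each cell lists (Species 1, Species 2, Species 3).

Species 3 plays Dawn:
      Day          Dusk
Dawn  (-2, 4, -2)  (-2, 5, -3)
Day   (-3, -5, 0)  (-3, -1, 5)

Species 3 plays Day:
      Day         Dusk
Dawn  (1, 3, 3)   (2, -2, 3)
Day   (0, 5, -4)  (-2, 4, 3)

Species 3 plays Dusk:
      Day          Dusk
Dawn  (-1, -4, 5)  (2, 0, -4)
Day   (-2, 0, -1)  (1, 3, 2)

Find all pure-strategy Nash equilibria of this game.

Species 1 against (Day, Dawn): payoffs -2, -3 → best response Dawn.
Species 1 against (Day, Day): payoffs 1, 0 → best response Dawn.
Species 1 against (Day, Dusk): payoffs -1, -2 → best response Dawn.
Species 1 against (Dusk, Dawn): payoffs -2, -3 → best response Dawn.
Species 1 against (Dusk, Day): payoffs 2, -2 → best response Dawn.
Species 1 against (Dusk, Dusk): payoffs 2, 1 → best response Dawn.
Species 2 against (Dawn, Dawn): payoffs 4, 5 → best response Dusk.
Species 2 against (Dawn, Day): payoffs 3, -2 → best response Day.
Species 2 against (Dawn, Dusk): payoffs -4, 0 → best response Dusk.
Species 2 against (Day, Dawn): payoffs -5, -1 → best response Dusk.
Species 2 against (Day, Day): payoffs 5, 4 → best response Day.
Species 2 against (Day, Dusk): payoffs 0, 3 → best response Dusk.
Species 3 against (Dawn, Day): payoffs -2, 3, 5 → best response Dusk.
Species 3 against (Dawn, Dusk): payoffs -3, 3, -4 → best response Day.
Species 3 against (Day, Day): payoffs 0, -4, -1 → best response Dawn.
Species 3 against (Day, Dusk): payoffs 5, 3, 2 → best response Dawn.
No profile is a mutual best response for all players.

none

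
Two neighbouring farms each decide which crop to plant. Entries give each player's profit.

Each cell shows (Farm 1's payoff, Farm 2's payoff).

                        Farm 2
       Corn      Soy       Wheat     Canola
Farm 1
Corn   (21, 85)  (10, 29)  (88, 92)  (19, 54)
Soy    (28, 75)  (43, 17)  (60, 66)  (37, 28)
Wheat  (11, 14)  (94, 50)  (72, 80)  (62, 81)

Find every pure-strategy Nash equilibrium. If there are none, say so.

(Corn, Corn): Farm 1 can switch to Soy (21 → 28). Not NE.
(Corn, Soy): Farm 1 can switch to Soy (10 → 43). Not NE.
(Corn, Wheat): Farm 1 gets 88, best alternative 72; Farm 2 gets 92, best alternative 85. No profitable deviation — NE.
(Corn, Canola): Farm 1 can switch to Soy (19 → 37). Not NE.
(Soy, Corn): Farm 1 gets 28, best alternative 21; Farm 2 gets 75, best alternative 66. No profitable deviation — NE.
(Soy, Soy): Farm 1 can switch to Wheat (43 → 94). Not NE.
(Soy, Wheat): Farm 1 can switch to Corn (60 → 88). Not NE.
(Soy, Canola): Farm 1 can switch to Wheat (37 → 62). Not NE.
(Wheat, Corn): Farm 1 can switch to Corn (11 → 21). Not NE.
(Wheat, Soy): Farm 2 can switch to Wheat (50 → 80). Not NE.
(Wheat, Wheat): Farm 1 can switch to Corn (72 → 88). Not NE.
(Wheat, Canola): Farm 1 gets 62, best alternative 37; Farm 2 gets 81, best alternative 80. No profitable deviation — NE.

Pure-strategy Nash equilibria: (Corn, Wheat) and (Soy, Corn) and (Wheat, Canola)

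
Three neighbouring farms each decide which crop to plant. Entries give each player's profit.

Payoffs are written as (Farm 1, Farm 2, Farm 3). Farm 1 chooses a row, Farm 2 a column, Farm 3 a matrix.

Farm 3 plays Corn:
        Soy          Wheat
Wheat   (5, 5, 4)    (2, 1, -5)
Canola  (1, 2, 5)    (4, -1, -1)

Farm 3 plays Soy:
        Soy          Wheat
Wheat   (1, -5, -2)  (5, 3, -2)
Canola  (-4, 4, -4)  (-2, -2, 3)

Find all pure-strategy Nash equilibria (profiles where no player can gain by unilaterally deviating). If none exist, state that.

Farm 1 against (Soy, Corn): payoffs 5, 1 → best response Wheat.
Farm 1 against (Soy, Soy): payoffs 1, -4 → best response Wheat.
Farm 1 against (Wheat, Corn): payoffs 2, 4 → best response Canola.
Farm 1 against (Wheat, Soy): payoffs 5, -2 → best response Wheat.
Farm 2 against (Wheat, Corn): payoffs 5, 1 → best response Soy.
Farm 2 against (Wheat, Soy): payoffs -5, 3 → best response Wheat.
Farm 2 against (Canola, Corn): payoffs 2, -1 → best response Soy.
Farm 2 against (Canola, Soy): payoffs 4, -2 → best response Soy.
Farm 3 against (Wheat, Soy): payoffs 4, -2 → best response Corn.
Farm 3 against (Wheat, Wheat): payoffs -5, -2 → best response Soy.
Farm 3 against (Canola, Soy): payoffs 5, -4 → best response Corn.
Farm 3 against (Canola, Wheat): payoffs -1, 3 → best response Soy.
Mutual best responses: (Wheat, Soy, Corn); (Wheat, Wheat, Soy).

Pure-strategy Nash equilibria: (Wheat, Soy, Corn) and (Wheat, Wheat, Soy)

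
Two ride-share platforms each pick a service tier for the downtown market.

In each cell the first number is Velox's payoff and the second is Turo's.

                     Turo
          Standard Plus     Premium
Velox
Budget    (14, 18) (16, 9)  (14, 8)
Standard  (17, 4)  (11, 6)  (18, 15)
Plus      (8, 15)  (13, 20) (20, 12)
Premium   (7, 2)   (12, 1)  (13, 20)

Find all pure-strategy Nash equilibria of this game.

No pure-strategy Nash equilibrium.

Velox against Standard: payoffs 14, 17, 8, 7 → best response Standard.
Velox against Plus: payoffs 16, 11, 13, 12 → best response Budget.
Velox against Premium: payoffs 14, 18, 20, 13 → best response Plus.
Turo against Budget: payoffs 18, 9, 8 → best response Standard.
Turo against Standard: payoffs 4, 6, 15 → best response Premium.
Turo against Plus: payoffs 15, 20, 12 → best response Plus.
Turo against Premium: payoffs 2, 1, 20 → best response Premium.
No profile is a mutual best response for all players.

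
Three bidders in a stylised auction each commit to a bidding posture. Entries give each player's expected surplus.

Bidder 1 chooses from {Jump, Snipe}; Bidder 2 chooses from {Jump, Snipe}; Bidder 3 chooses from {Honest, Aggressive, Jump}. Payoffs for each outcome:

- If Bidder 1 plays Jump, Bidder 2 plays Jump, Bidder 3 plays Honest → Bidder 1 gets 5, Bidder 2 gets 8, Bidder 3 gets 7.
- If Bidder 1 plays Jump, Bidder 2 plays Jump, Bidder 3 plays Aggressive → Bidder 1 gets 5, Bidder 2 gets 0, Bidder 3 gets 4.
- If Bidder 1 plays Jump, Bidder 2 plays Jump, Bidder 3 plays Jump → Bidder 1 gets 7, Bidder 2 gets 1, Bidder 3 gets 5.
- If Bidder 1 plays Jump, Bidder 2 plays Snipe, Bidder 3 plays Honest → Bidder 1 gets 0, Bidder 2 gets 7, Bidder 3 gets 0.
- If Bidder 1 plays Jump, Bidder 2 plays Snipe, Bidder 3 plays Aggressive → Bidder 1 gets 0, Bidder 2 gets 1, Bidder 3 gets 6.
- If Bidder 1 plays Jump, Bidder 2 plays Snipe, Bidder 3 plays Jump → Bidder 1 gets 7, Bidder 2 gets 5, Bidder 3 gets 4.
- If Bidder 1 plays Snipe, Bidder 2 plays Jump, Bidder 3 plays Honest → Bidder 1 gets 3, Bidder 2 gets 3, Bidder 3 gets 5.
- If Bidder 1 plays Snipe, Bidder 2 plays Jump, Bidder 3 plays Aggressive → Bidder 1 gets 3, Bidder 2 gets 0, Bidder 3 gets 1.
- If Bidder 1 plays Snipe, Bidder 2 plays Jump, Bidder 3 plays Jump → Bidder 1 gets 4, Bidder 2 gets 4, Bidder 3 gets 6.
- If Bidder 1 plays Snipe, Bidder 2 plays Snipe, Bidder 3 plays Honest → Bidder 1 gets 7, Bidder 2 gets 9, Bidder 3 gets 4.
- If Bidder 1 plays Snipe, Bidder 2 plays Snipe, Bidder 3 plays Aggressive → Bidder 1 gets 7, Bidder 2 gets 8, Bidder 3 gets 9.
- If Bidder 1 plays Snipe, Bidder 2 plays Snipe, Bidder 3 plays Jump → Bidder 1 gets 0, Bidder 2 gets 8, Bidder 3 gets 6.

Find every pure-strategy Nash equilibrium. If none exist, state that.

For each player, find the best response to each opponent profile; mutual best responses are the pure NE.
Bidder 1 against (Jump, Honest): payoffs 5, 3 → best response Jump.
Bidder 1 against (Jump, Aggressive): payoffs 5, 3 → best response Jump.
Bidder 1 against (Jump, Jump): payoffs 7, 4 → best response Jump.
Bidder 1 against (Snipe, Honest): payoffs 0, 7 → best response Snipe.
Bidder 1 against (Snipe, Aggressive): payoffs 0, 7 → best response Snipe.
Bidder 1 against (Snipe, Jump): payoffs 7, 0 → best response Jump.
Bidder 2 against (Jump, Honest): payoffs 8, 7 → best response Jump.
Bidder 2 against (Jump, Aggressive): payoffs 0, 1 → best response Snipe.
Bidder 2 against (Jump, Jump): payoffs 1, 5 → best response Snipe.
Bidder 2 against (Snipe, Honest): payoffs 3, 9 → best response Snipe.
Bidder 2 against (Snipe, Aggressive): payoffs 0, 8 → best response Snipe.
Bidder 2 against (Snipe, Jump): payoffs 4, 8 → best response Snipe.
Bidder 3 against (Jump, Jump): payoffs 7, 4, 5 → best response Honest.
Bidder 3 against (Jump, Snipe): payoffs 0, 6, 4 → best response Aggressive.
Bidder 3 against (Snipe, Jump): payoffs 5, 1, 6 → best response Jump.
Bidder 3 against (Snipe, Snipe): payoffs 4, 9, 6 → best response Aggressive.
Mutual best responses: (Jump, Jump, Honest); (Snipe, Snipe, Aggressive).

(Jump, Jump, Honest), (Snipe, Snipe, Aggressive)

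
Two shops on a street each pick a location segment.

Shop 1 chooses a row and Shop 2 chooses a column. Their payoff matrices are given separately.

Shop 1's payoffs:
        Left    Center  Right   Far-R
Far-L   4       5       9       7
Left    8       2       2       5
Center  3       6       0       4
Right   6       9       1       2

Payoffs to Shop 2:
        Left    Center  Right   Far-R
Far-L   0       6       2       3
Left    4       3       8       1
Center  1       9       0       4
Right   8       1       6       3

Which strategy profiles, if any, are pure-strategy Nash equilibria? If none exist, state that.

For each strategy profile, look for a profitable unilateral deviation.
(Far-L, Left): Shop 1 can switch to Left (4 → 8). Not NE.
(Far-L, Center): Shop 1 can switch to Center (5 → 6). Not NE.
(Far-L, Right): Shop 2 can switch to Center (2 → 6). Not NE.
(Far-L, Far-R): Shop 2 can switch to Center (3 → 6). Not NE.
(Left, Left): Shop 2 can switch to Right (4 → 8). Not NE.
(Left, Center): Shop 1 can switch to Far-L (2 → 5). Not NE.
(Left, Right): Shop 1 can switch to Far-L (2 → 9). Not NE.
(Left, Far-R): Shop 1 can switch to Far-L (5 → 7). Not NE.
(The remaining 8 profiles each have a profitable deviation by the same check.)

No pure-strategy Nash equilibrium.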